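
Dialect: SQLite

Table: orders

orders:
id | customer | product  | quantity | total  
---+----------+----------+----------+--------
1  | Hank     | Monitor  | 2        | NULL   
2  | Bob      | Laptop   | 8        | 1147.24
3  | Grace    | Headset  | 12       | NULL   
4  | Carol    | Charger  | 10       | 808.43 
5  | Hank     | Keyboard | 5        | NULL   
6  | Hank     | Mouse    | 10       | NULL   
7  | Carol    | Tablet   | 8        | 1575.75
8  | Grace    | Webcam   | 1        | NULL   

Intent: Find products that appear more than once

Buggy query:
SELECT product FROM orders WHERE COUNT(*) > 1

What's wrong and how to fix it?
Bug: COUNT(*) is an aggregate and cannot be used in WHERE

Fix: Group first, then use HAVING for the count condition

Corrected query:
SELECT product FROM orders GROUP BY product HAVING COUNT(*) > 1

Result:
(no rows)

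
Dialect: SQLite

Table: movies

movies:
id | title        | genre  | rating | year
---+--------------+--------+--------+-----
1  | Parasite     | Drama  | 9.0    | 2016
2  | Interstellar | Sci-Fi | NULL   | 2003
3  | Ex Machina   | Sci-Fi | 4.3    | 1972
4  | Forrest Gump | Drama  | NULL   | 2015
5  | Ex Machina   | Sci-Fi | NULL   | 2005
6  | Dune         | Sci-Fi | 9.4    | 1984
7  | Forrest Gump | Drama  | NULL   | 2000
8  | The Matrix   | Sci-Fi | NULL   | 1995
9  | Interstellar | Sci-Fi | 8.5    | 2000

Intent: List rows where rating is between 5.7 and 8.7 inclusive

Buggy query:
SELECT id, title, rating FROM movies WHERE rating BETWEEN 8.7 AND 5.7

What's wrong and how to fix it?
Bug: The bounds are reversed; BETWEEN a AND b requires a <= b to match anything

Fix: Write BETWEEN 5.7 AND 8.7

Corrected query:
SELECT id, title, rating FROM movies WHERE rating BETWEEN 5.7 AND 8.7

Result:
id | title        | rating
---+--------------+-------
9  | Interstellar | 8.5   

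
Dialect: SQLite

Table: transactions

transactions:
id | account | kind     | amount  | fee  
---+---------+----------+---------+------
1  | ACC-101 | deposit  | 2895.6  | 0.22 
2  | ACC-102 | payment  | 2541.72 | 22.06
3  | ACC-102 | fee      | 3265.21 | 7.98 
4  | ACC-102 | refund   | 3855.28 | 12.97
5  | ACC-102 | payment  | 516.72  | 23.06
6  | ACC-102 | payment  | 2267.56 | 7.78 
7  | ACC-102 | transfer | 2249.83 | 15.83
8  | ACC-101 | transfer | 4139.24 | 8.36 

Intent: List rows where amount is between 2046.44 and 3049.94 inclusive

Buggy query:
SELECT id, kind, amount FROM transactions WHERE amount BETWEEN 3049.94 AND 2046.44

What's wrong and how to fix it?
Bug: The bounds are reversed; BETWEEN a AND b requires a <= b to match anything

Fix: Swap the bounds so the smaller value comes first

Corrected query:
SELECT id, kind, amount FROM transactions WHERE amount BETWEEN 2046.44 AND 3049.94

Result:
id | kind     | amount 
---+----------+--------
1  | deposit  | 2895.6 
2  | payment  | 2541.72
6  | payment  | 2267.56
7  | transfer | 2249.83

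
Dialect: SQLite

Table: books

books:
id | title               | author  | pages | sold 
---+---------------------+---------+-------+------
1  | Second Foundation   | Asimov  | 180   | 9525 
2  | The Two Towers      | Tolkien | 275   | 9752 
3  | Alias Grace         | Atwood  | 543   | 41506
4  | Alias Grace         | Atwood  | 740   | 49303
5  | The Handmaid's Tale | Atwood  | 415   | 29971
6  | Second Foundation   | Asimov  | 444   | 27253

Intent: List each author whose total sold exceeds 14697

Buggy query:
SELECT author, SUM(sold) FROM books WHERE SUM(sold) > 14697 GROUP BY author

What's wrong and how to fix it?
Bug: SUM(sold) is an aggregate, but WHERE filters rows before aggregation

Fix: Move the aggregate condition to a HAVING clause

Corrected query:
SELECT author, SUM(sold) FROM books GROUP BY author HAVING SUM(sold) > 14697

Result:
author | SUM(sold)
-------+----------
Asimov | 36778    
Atwood | 120780   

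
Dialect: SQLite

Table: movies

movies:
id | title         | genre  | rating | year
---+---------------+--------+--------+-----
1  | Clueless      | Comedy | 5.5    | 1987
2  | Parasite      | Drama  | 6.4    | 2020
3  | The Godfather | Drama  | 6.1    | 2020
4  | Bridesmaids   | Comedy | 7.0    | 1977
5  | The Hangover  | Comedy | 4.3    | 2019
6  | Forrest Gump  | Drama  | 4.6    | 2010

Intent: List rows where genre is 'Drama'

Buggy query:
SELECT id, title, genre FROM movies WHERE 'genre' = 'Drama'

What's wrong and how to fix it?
Bug: Single quotes denote string literals in SQL; the column name is being compared as a constant string

Fix: Reference the column as genre without single quotes

Corrected query:
SELECT id, title, genre FROM movies WHERE genre = 'Drama'

Result:
id | title         | genre
---+---------------+------
2  | Parasite      | Drama
3  | The Godfather | Drama
6  | Forrest Gump  | Drama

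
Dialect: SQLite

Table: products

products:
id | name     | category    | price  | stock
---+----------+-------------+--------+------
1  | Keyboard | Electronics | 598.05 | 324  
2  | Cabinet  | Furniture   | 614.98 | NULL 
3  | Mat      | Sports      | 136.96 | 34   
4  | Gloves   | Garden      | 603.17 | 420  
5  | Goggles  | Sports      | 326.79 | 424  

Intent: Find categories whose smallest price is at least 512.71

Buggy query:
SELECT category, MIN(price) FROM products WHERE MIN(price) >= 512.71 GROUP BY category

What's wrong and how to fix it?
Bug: MIN() in WHERE is a misuse of aggregate

Fix: Use HAVING for the per-group MIN condition

Corrected query:
SELECT category, MIN(price) FROM products GROUP BY category HAVING MIN(price) >= 512.71

Result:
category    | MIN(price)
------------+-----------
Electronics | 598.05    
Furniture   | 614.98    
Garden      | 603.17    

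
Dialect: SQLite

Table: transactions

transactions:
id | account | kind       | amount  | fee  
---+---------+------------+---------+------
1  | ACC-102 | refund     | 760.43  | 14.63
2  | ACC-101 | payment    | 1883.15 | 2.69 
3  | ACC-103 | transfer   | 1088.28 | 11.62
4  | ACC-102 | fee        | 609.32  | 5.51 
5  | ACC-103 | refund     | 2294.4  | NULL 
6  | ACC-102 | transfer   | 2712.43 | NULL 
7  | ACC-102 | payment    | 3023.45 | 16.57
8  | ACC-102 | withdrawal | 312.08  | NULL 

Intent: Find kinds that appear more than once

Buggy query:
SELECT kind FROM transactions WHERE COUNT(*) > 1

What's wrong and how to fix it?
Bug: WHERE can't reference COUNT(*); aggregates are computed after WHERE

Fix: Group first, then use HAVING for the count condition

Corrected query:
SELECT kind FROM transactions GROUP BY kind HAVING COUNT(*) > 1

Result:
kind    
--------
payment 
refund  
transfer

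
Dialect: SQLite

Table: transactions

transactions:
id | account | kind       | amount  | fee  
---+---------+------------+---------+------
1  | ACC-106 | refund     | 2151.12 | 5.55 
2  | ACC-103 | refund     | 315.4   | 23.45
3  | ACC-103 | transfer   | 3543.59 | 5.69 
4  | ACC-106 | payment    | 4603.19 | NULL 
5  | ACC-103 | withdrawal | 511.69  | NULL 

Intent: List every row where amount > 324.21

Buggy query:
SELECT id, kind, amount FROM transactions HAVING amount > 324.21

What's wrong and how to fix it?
Bug: This is a non-aggregate query (no GROUP BY, no aggregates), so in SQLite the HAVING clause is invalid here; a row-level condition belongs in WHERE

Fix: Replace HAVING with WHERE since the condition applies to individual rows

Corrected query:
SELECT id, kind, amount FROM transactions WHERE amount > 324.21

Result:
id | kind       | amount 
---+------------+--------
1  | refund     | 2151.12
3  | transfer   | 3543.59
4  | payment    | 4603.19
5  | withdrawal | 511.69 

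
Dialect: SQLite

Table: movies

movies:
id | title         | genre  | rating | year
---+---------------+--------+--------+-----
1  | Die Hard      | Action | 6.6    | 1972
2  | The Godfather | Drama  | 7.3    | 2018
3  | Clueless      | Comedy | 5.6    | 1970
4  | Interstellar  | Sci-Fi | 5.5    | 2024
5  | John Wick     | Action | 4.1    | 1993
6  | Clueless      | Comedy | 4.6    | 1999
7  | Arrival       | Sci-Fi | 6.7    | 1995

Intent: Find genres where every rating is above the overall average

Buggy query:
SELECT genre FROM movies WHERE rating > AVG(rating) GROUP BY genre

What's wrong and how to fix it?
Bug: WHERE evaluates per row before aggregation, so AVG() is unavailable

Fix: Use a subquery for AVG and a HAVING MIN(...) filter so the condition holds for every row in the group

Corrected query:
SELECT genre FROM movies GROUP BY genre HAVING MIN(rating) > (SELECT AVG(rating) FROM movies)

Result:
genre
-----
Drama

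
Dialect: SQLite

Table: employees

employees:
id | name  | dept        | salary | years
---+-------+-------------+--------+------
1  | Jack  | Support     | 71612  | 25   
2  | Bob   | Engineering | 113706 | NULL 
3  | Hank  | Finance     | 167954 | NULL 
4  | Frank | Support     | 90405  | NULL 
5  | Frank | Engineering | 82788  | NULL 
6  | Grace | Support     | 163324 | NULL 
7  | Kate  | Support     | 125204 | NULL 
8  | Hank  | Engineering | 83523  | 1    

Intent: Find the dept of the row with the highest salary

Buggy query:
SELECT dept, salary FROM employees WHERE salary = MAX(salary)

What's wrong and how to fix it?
Bug: WHERE is evaluated per row; an aggregate over the whole table isn't defined there

Fix: Wrap MAX in a scalar subquery so WHERE compares against a single value

Corrected query:
SELECT dept, salary FROM employees WHERE salary = (SELECT MAX(salary) FROM employees)

Result:
dept    | salary
--------+-------
Finance | 167954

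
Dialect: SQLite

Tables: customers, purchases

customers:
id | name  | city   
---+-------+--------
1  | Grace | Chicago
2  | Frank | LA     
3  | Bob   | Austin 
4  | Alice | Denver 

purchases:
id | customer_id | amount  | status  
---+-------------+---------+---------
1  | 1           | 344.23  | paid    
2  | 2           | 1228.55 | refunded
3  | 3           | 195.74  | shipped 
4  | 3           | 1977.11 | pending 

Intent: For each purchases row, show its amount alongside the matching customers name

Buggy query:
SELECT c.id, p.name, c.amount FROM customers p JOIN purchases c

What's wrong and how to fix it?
Bug: Missing join condition: each purchases row is matched to all customers rows instead of just its own

Fix: Add ON c.customer_id = p.id to the JOIN

Corrected query:
SELECT c.id, p.name, c.amount FROM customers p JOIN purchases c ON c.customer_id = p.id

Result:
id | name  | amount 
---+-------+--------
1  | Grace | 344.23 
2  | Frank | 1228.55
3  | Bob   | 195.74 
4  | Bob   | 1977.11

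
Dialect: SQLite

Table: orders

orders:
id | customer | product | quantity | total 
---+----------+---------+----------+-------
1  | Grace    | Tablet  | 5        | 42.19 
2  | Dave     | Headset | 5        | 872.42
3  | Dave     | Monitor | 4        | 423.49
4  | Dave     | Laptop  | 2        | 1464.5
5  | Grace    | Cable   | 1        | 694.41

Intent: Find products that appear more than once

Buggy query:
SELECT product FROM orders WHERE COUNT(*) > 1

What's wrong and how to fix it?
Bug: WHERE can't reference COUNT(*); aggregates are computed after WHERE

Fix: GROUP BY product, then filter groups with HAVING COUNT(*) > 1

Corrected query:
SELECT product FROM orders GROUP BY product HAVING COUNT(*) > 1

Result:
(no rows)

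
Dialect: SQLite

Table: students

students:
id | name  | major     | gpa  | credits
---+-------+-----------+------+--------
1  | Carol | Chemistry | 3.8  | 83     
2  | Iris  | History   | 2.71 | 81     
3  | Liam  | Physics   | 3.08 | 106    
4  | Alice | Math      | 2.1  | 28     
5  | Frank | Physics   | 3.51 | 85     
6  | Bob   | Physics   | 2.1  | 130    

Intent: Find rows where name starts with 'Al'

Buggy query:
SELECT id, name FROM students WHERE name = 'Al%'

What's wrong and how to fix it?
Bug: Wildcards only work with LIKE; '=' treats '%' as a literal character

Fix: Replace '=' with LIKE so 'Al%' is treated as a pattern

Corrected query:
SELECT id, name FROM students WHERE name LIKE 'Al%'

Result:
id | name 
---+------
4  | Alice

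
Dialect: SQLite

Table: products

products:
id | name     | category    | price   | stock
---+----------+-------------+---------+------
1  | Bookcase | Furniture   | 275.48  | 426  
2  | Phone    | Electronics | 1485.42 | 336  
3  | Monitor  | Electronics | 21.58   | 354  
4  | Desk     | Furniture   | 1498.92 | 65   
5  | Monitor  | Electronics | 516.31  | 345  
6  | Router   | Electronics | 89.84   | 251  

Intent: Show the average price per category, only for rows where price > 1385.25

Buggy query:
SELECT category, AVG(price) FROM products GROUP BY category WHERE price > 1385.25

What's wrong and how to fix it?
Bug: WHERE cannot follow GROUP BY

Fix: Move the WHERE clause before GROUP BY

Corrected query:
SELECT category, AVG(price) FROM products WHERE price > 1385.25 GROUP BY category

Result:
category    | AVG(price)
------------+-----------
Electronics | 1485.42   
Furniture   | 1498.92   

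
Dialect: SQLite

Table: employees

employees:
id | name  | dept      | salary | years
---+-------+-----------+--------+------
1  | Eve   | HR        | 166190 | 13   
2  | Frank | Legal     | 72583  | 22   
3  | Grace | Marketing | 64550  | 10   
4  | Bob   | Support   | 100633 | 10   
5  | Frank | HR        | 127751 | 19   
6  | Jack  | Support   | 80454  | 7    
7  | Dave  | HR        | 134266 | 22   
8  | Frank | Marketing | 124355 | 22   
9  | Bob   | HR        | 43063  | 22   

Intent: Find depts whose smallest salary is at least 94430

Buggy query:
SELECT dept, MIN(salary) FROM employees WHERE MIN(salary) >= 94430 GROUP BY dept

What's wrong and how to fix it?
Bug: MIN() in WHERE is a misuse of aggregate

Fix: Replace WHERE with HAVING after the GROUP BY

Corrected query:
SELECT dept, MIN(salary) FROM employees GROUP BY dept HAVING MIN(salary) >= 94430

Result:
(no rows)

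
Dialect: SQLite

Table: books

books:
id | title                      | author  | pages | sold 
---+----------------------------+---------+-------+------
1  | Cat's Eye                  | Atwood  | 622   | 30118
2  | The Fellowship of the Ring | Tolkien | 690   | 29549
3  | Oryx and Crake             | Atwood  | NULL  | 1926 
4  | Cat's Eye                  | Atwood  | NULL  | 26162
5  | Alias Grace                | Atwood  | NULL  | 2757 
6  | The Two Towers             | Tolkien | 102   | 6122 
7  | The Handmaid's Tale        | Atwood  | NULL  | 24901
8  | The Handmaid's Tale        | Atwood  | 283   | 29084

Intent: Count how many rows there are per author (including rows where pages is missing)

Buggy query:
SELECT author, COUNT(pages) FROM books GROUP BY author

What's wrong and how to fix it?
Bug: COUNT(pages) skips NULLs, so groups with missing pages are undercounted

Fix: Replace COUNT(pages) with COUNT(*)

Corrected query:
SELECT author, COUNT(*) FROM books GROUP BY author

Result:
author  | COUNT(*)
--------+---------
Atwood  | 6       
Tolkien | 2       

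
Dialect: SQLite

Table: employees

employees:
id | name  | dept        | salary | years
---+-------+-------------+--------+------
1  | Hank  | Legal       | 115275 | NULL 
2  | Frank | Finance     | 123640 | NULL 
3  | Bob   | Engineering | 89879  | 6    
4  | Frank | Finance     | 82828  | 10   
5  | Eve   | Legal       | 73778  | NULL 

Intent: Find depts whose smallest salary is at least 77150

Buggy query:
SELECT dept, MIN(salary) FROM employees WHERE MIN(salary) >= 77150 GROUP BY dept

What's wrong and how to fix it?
Bug: MIN() in WHERE is a misuse of aggregate

Fix: Replace WHERE with HAVING after the GROUP BY

Corrected query:
SELECT dept, MIN(salary) FROM employees GROUP BY dept HAVING MIN(salary) >= 77150

Result:
dept        | MIN(salary)
------------+------------
Engineering | 89879      
Finance     | 82828      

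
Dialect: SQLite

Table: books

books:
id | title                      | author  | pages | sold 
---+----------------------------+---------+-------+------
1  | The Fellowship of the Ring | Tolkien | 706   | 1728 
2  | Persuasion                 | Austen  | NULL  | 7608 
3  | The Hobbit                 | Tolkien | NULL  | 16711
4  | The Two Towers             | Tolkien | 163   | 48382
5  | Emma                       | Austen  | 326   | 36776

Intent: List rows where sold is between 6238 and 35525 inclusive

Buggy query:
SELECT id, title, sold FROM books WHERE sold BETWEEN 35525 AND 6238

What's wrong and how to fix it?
Bug: The bounds are reversed; BETWEEN a AND b requires a <= b to match anything

Fix: Write BETWEEN 6238 AND 35525

Corrected query:
SELECT id, title, sold FROM books WHERE sold BETWEEN 6238 AND 35525

Result:
id | title      | sold 
---+------------+------
2  | Persuasion | 7608 
3  | The Hobbit | 16711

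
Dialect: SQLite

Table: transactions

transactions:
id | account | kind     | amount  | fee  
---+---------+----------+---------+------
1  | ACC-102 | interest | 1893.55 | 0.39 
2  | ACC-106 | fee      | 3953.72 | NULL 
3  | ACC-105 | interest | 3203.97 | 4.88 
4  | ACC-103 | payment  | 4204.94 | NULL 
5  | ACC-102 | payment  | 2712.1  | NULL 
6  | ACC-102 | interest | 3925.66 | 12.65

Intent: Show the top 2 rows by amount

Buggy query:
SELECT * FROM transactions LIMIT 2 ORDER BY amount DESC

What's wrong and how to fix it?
Bug: LIMIT must come after ORDER BY

Fix: Swap the clauses: ORDER BY first, then LIMIT

Corrected query:
SELECT * FROM transactions ORDER BY amount DESC LIMIT 2

Result:
id | account | kind    | amount  | fee 
---+---------+---------+---------+-----
4  | ACC-103 | payment | 4204.94 | NULL
2  | ACC-106 | fee     | 3953.72 | NULL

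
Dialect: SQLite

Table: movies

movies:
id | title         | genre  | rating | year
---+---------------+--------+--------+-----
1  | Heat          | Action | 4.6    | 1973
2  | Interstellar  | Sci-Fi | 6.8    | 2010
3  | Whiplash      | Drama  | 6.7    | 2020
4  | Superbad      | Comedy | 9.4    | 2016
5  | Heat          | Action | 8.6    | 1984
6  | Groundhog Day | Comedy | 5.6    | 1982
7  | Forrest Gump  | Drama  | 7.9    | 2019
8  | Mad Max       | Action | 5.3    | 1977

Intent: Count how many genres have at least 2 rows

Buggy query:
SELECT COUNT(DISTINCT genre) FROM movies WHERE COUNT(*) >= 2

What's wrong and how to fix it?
Bug: COUNT(*) cannot appear in WHERE; the per-group count doesn't exist yet

Fix: Group first with HAVING COUNT(*) >= 2, then COUNT the resulting groups

Corrected query:
SELECT COUNT(*) FROM (SELECT genre FROM movies GROUP BY genre HAVING COUNT(*) >= 2)

Result:
COUNT(*)
--------
3       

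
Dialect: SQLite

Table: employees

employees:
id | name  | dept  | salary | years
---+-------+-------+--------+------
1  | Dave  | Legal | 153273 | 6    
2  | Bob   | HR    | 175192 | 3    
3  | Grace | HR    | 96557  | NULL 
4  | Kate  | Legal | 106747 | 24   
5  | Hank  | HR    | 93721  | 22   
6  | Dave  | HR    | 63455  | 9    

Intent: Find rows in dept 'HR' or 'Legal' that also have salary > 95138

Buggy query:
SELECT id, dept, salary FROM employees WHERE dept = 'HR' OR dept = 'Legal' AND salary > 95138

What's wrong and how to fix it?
Bug: AND binds tighter than OR, so this parses as dept = 'HR' OR (dept = 'Legal' AND salary > 95138)

Fix: Add parentheses around the OR so the AND applies to both alternatives

Corrected query:
SELECT id, dept, salary FROM employees WHERE (dept = 'HR' OR dept = 'Legal') AND salary > 95138

Result:
id | dept  | salary
---+-------+-------
1  | Legal | 153273
2  | HR    | 175192
3  | HR    | 96557 
4  | Legal | 106747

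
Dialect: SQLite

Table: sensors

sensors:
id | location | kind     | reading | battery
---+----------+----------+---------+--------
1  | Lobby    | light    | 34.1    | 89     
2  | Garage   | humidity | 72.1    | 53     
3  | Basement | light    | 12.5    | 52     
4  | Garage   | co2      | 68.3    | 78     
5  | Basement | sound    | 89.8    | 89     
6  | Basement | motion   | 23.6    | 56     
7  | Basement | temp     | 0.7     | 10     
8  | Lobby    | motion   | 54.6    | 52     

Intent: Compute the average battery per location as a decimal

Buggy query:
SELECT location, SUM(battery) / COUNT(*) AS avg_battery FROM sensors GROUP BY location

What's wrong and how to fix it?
Bug: SUM(battery) and COUNT(*) are both integers; the division truncates the fractional part

Fix: Cast one side to REAL so the division keeps the fractional part

Corrected query:
SELECT location, SUM(battery) * 1.0 / COUNT(*) AS avg_battery FROM sensors GROUP BY location

Result:
location | avg_battery
---------+------------
Basement | 51.75      
Garage   | 65.5       
Lobby    | 70.5       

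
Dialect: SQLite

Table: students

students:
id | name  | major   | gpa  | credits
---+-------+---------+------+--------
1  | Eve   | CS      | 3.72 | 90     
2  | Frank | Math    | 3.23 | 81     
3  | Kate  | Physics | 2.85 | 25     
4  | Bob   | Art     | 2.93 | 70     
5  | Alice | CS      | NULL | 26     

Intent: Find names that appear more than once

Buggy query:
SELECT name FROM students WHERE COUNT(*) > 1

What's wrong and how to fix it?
Bug: WHERE can't reference COUNT(*); aggregates are computed after WHERE

Fix: Group first, then use HAVING for the count condition

Corrected query:
SELECT name FROM students GROUP BY name HAVING COUNT(*) > 1

Result:
(no rows)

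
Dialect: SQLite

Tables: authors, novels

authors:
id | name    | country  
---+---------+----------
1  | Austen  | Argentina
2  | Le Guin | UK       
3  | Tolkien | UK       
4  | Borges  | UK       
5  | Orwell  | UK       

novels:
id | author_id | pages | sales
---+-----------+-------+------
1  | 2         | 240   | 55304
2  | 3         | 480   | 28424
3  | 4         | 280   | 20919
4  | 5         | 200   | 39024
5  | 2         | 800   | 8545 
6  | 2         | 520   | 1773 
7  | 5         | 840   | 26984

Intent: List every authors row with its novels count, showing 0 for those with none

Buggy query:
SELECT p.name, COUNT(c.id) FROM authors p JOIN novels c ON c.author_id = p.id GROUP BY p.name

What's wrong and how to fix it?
Bug: INNER JOIN drops authors rows that have no matching novels rows

Fix: Use LEFT JOIN so parents without children still appear (COUNT(c.id) gives 0)

Corrected query:
SELECT p.name, COUNT(c.id) FROM authors p LEFT JOIN novels c ON c.author_id = p.id GROUP BY p.name

Result:
name    | COUNT(c.id)
--------+------------
Austen  | 0          
Borges  | 1          
Le Guin | 3          
Orwell  | 2          
Tolkien | 1          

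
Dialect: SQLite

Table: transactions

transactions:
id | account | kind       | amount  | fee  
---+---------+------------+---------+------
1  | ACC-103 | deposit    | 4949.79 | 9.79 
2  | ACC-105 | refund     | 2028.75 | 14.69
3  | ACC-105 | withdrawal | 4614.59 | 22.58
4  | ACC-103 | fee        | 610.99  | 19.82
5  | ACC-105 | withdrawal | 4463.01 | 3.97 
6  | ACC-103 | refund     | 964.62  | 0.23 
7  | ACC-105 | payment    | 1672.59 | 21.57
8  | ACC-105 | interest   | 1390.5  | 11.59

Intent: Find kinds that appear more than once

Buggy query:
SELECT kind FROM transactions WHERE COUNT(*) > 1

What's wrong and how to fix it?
Bug: WHERE can't reference COUNT(*); aggregates are computed after WHERE

Fix: Group first, then use HAVING for the count condition

Corrected query:
SELECT kind FROM transactions GROUP BY kind HAVING COUNT(*) > 1

Result:
kind      
----------
refund    
withdrawal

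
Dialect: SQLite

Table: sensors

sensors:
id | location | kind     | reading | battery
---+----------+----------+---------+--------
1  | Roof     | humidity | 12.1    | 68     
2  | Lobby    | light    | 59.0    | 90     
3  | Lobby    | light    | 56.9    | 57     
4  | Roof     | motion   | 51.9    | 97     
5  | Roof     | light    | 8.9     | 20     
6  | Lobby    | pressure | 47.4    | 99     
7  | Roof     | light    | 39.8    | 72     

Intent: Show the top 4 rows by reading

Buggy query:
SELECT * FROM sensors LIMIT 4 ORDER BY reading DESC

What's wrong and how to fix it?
Bug: ORDER BY cannot follow LIMIT; LIMIT is the final clause

Fix: Sort with ORDER BY, then apply LIMIT

Corrected query:
SELECT * FROM sensors ORDER BY reading DESC LIMIT 4

Result:
id | location | kind     | reading | battery
---+----------+----------+---------+--------
2  | Lobby    | light    | 59      | 90     
3  | Lobby    | light    | 56.9    | 57     
4  | Roof     | motion   | 51.9    | 97     
6  | Lobby    | pressure | 47.4    | 99     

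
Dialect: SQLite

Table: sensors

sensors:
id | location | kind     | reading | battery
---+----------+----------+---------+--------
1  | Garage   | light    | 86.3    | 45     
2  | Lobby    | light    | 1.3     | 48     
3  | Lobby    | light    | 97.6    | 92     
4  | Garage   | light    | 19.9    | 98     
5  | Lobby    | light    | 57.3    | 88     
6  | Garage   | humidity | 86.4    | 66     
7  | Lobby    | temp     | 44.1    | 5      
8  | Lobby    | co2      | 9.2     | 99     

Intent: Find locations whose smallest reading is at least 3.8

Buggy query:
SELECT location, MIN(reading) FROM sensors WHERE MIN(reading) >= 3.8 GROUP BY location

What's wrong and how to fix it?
Bug: MIN() in WHERE is a misuse of aggregate

Fix: Replace WHERE with HAVING after the GROUP BY

Corrected query:
SELECT location, MIN(reading) FROM sensors GROUP BY location HAVING MIN(reading) >= 3.8

Result:
location | MIN(reading)
---------+-------------
Garage   | 19.9        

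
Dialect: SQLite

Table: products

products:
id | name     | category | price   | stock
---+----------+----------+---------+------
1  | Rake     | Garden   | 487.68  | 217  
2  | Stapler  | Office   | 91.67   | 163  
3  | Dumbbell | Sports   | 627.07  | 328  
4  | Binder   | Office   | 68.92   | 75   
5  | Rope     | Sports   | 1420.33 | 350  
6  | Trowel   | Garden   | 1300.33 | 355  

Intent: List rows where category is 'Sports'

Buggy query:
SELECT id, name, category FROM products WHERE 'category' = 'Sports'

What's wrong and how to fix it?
Bug: 'category' in single quotes is a string literal, not the column; the comparison is literal-vs-literal and never true

Fix: Reference the column as category without single quotes

Corrected query:
SELECT id, name, category FROM products WHERE category = 'Sports'

Result:
id | name     | category
---+----------+---------
3  | Dumbbell | Sports  
5  | Rope     | Sports  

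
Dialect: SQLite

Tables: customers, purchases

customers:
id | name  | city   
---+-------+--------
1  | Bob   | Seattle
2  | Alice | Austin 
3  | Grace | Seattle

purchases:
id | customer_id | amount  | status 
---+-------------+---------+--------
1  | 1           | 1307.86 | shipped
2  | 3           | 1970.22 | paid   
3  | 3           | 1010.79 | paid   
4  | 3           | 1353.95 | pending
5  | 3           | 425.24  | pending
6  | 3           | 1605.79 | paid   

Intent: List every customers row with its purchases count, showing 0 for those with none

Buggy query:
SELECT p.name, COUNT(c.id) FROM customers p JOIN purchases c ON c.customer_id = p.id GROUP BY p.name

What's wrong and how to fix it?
Bug: An inner join excludes parents with zero children

Fix: Use LEFT JOIN so parents without children still appear (COUNT(c.id) gives 0)

Corrected query:
SELECT p.name, COUNT(c.id) FROM customers p LEFT JOIN purchases c ON c.customer_id = p.id GROUP BY p.name

Result:
name  | COUNT(c.id)
------+------------
Alice | 0          
Bob   | 1          
Grace | 5          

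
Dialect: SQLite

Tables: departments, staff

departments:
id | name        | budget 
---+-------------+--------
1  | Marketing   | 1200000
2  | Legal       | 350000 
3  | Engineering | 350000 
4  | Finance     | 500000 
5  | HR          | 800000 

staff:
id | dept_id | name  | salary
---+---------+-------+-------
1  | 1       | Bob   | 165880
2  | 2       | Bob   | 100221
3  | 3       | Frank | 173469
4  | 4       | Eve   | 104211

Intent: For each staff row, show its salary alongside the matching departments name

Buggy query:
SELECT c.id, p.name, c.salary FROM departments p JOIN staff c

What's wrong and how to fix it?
Bug: Missing join condition: each staff row is matched to all departments rows instead of just its own

Fix: Specify the join condition linking the foreign key to the parent id

Corrected query:
SELECT c.id, p.name, c.salary FROM departments p JOIN staff c ON c.dept_id = p.id

Result:
id | name        | salary
---+-------------+-------
1  | Marketing   | 165880
2  | Legal       | 100221
3  | Engineering | 173469
4  | Finance     | 104211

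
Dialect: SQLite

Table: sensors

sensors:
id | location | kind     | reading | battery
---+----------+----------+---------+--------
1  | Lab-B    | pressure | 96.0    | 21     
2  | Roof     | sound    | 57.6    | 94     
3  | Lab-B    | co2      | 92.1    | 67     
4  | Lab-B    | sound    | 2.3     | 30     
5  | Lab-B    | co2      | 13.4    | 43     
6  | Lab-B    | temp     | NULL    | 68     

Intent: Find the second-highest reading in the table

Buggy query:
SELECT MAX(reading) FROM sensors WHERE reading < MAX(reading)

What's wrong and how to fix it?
Bug: MAX(reading) on the right of the comparison is an aggregate-in-WHERE error

Fix: Compute the overall MAX in a subquery, then take MAX of rows below it

Corrected query:
SELECT MAX(reading) FROM sensors WHERE reading < (SELECT MAX(reading) FROM sensors)

Result:
MAX(reading)
------------
92.1        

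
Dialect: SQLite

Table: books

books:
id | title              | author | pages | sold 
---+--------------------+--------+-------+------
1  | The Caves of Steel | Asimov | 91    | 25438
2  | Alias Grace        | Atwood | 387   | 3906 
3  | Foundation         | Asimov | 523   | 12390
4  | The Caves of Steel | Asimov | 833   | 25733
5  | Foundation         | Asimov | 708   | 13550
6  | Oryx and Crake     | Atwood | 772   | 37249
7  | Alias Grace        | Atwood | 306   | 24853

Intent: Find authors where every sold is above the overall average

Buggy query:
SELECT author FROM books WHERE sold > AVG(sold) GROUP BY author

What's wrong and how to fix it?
Bug: WHERE evaluates per row before aggregation, so AVG() is unavailable

Fix: Use a subquery for AVG and a HAVING MIN(...) filter so the condition holds for every row in the group

Corrected query:
SELECT author FROM books GROUP BY author HAVING MIN(sold) > (SELECT AVG(sold) FROM books)

Result:
(no rows)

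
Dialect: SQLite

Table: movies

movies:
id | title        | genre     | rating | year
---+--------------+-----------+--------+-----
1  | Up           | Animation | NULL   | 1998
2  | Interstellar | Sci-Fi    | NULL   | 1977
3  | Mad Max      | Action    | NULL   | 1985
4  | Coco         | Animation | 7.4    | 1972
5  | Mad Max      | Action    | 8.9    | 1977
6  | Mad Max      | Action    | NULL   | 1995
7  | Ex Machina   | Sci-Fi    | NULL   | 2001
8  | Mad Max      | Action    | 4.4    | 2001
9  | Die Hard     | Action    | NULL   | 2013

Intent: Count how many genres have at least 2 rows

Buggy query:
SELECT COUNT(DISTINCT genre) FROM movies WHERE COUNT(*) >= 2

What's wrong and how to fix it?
Bug: COUNT(*) cannot appear in WHERE; the per-group count doesn't exist yet

Fix: Group first with HAVING COUNT(*) >= 2, then COUNT the resulting groups

Corrected query:
SELECT COUNT(*) FROM (SELECT genre FROM movies GROUP BY genre HAVING COUNT(*) >= 2)

Result:
COUNT(*)
--------
3       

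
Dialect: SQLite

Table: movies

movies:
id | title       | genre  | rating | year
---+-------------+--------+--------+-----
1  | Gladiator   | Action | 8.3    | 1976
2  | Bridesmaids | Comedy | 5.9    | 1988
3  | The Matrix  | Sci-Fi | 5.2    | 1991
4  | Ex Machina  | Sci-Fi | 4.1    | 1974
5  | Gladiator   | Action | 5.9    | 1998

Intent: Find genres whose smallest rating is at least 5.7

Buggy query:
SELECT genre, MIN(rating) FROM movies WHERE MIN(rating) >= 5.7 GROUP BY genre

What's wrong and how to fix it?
Bug: Aggregates like MIN are computed per group after WHERE runs

Fix: Replace WHERE with HAVING after the GROUP BY

Corrected query:
SELECT genre, MIN(rating) FROM movies GROUP BY genre HAVING MIN(rating) >= 5.7

Result:
genre  | MIN(rating)
-------+------------
Action | 5.9        
Comedy | 5.9        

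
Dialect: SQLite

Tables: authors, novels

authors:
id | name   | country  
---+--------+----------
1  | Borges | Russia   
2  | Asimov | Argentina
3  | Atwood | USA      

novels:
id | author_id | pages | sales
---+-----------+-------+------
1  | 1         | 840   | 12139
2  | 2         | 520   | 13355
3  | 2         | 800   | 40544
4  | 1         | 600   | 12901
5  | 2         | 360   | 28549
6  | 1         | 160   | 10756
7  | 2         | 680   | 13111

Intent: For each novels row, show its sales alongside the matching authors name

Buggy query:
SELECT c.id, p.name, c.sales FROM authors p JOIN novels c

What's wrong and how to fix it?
Bug: Missing join condition: each novels row is matched to all authors rows instead of just its own

Fix: Specify the join condition linking the foreign key to the parent id

Corrected query:
SELECT c.id, p.name, c.sales FROM authors p JOIN novels c ON c.author_id = p.id

Result:
id | name   | sales
---+--------+------
1  | Borges | 12139
2  | Asimov | 13355
3  | Asimov | 40544
4  | Borges | 12901
5  | Asimov | 28549
6  | Borges | 10756
7  | Asimov | 13111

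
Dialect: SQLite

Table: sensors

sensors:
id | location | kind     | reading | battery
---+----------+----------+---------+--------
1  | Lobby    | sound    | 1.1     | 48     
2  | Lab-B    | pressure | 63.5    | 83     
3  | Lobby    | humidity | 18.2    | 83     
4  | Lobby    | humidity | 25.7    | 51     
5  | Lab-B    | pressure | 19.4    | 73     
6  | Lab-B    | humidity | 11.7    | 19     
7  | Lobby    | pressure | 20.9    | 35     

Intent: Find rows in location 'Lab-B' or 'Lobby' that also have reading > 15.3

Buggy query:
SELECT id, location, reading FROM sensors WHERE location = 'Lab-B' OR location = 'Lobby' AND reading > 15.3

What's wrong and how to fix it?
Bug: Without parentheses, AND is evaluated before OR, so the reading filter only applies to the 'Lobby' branch

Fix: Add parentheses around the OR so the AND applies to both alternatives

Corrected query:
SELECT id, location, reading FROM sensors WHERE (location = 'Lab-B' OR location = 'Lobby') AND reading > 15.3

Result:
id | location | reading
---+----------+--------
2  | Lab-B    | 63.5   
3  | Lobby    | 18.2   
4  | Lobby    | 25.7   
5  | Lab-B    | 19.4   
7  | Lobby    | 20.9   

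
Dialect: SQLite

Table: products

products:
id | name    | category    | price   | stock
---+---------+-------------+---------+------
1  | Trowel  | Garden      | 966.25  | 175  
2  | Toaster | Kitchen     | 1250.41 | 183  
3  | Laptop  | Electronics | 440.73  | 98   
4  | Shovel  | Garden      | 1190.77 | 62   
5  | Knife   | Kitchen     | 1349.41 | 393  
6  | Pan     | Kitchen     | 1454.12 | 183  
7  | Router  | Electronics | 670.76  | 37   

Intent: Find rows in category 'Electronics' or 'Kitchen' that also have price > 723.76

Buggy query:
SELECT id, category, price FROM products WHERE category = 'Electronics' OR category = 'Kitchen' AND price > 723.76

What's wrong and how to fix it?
Bug: Without parentheses, AND is evaluated before OR, so the price filter only applies to the 'Kitchen' branch

Fix: Group the OR with parentheses (or use IN), then AND the threshold

Corrected query:
SELECT id, category, price FROM products WHERE (category = 'Electronics' OR category = 'Kitchen') AND price > 723.76

Result:
id | category | price  
---+----------+--------
2  | Kitchen  | 1250.41
5  | Kitchen  | 1349.41
6  | Kitchen  | 1454.12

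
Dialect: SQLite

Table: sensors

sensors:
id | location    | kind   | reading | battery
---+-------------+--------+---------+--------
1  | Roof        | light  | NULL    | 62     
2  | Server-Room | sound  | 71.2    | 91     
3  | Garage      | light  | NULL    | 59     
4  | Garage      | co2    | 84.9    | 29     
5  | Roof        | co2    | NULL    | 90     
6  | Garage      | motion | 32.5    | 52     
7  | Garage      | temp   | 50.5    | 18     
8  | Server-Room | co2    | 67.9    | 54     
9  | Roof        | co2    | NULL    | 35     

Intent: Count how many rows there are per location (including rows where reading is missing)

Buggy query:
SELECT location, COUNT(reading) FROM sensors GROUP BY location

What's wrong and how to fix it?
Bug: COUNT(column) counts non-NULL values only; rows with NULL reading aren't counted

Fix: Use COUNT(*) to count all rows regardless of NULL

Corrected query:
SELECT location, COUNT(*) FROM sensors GROUP BY location

Result:
location    | COUNT(*)
------------+---------
Garage      | 4       
Roof        | 3       
Server-Room | 2       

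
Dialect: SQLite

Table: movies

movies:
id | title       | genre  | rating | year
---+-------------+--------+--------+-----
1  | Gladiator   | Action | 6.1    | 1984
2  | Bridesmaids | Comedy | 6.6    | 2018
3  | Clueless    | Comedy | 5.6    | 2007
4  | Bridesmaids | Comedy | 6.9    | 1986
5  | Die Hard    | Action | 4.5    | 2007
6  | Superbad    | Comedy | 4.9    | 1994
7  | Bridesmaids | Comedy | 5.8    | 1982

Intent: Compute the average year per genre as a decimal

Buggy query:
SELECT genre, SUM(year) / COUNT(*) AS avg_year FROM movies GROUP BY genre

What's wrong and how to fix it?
Bug: Both operands are integers, so '/' performs integer division and truncates

Fix: Cast one side to REAL so the division keeps the fractional part

Corrected query:
SELECT genre, SUM(year) * 1.0 / COUNT(*) AS avg_year FROM movies GROUP BY genre

Result:
genre  | avg_year
-------+---------
Action | 1995.5  
Comedy | 1997.4  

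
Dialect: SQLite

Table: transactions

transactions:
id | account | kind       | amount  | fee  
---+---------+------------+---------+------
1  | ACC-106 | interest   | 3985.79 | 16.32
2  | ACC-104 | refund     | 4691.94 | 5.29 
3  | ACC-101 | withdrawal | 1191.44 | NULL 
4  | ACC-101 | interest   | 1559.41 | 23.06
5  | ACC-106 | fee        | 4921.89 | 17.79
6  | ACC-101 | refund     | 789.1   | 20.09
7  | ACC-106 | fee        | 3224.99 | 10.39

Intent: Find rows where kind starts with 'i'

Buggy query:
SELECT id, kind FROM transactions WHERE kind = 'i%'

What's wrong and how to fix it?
Bug: '=' compares the literal string including the % character; pattern matching needs LIKE

Fix: Use LIKE for wildcard pattern matching

Corrected query:
SELECT id, kind FROM transactions WHERE kind LIKE 'i%'

Result:
id | kind    
---+---------
1  | interest
4  | interest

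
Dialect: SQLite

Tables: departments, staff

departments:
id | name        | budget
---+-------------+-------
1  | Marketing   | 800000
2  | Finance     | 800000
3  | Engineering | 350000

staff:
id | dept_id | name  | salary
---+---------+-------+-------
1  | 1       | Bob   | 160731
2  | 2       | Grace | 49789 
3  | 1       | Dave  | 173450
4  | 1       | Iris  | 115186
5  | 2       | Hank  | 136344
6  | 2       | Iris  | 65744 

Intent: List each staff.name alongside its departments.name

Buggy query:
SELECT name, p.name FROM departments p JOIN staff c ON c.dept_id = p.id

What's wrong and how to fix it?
Bug: Both tables have a 'name' column; the unqualified reference is ambiguous

Fix: Prefix ambiguous columns with the table alias

Corrected query:
SELECT c.name, p.name FROM departments p JOIN staff c ON c.dept_id = p.id

Result:
name  | name     
------+----------
Bob   | Marketing
Grace | Finance  
Dave  | Marketing
Iris  | Marketing
Hank  | Finance  
Iris  | Finance  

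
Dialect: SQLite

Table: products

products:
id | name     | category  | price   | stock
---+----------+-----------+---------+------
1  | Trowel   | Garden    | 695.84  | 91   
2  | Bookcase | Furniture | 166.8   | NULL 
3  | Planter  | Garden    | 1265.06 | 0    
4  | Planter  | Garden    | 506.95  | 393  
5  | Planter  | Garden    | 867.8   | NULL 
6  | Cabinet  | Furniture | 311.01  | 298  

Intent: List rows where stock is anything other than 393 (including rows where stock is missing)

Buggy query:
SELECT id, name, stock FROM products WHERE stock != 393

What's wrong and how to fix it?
Bug: Inequality against NULL is unknown, not true; rows with NULL are dropped

Fix: Handle NULL separately with IS NULL alongside the inequality

Corrected query:
SELECT id, name, stock FROM products WHERE stock != 393 OR stock IS NULL

Result:
id | name     | stock
---+----------+------
1  | Trowel   | 91   
2  | Bookcase | NULL 
3  | Planter  | 0    
5  | Planter  | NULL 
6  | Cabinet  | 298  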